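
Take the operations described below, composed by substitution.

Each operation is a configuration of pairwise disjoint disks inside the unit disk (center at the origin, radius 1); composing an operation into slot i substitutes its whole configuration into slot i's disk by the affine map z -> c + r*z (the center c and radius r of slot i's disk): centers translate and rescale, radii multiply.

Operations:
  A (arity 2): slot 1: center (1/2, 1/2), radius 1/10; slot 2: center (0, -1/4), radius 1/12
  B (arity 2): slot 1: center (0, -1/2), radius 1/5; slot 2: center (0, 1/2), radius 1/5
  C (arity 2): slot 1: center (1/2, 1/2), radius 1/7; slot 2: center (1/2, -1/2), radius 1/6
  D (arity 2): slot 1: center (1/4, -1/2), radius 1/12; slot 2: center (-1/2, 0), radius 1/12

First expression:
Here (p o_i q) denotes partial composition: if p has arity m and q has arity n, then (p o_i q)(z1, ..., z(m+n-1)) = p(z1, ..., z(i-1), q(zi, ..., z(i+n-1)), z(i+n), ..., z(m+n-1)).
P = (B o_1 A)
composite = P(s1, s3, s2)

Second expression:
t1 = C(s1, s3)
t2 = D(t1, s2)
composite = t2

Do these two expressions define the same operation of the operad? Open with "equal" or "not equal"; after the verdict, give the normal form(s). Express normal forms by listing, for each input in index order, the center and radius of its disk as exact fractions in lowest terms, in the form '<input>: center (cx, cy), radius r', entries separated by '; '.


not equal; the first gives s1: center (1/10, -2/5), radius 1/50; s2: center (0, 1/2), radius 1/5; s3: center (0, -11/20), radius 1/60 and the second s1: center (7/24, -11/24), radius 1/84; s2: center (-1/2, 0), radius 1/12; s3: center (7/24, -13/24), radius 1/72


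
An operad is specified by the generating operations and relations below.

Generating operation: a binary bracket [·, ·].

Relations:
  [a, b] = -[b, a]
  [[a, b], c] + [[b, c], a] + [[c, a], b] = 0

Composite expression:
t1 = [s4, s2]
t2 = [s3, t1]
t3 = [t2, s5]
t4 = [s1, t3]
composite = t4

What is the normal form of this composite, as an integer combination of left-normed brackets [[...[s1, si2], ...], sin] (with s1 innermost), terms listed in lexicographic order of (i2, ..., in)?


Expand each bracket as ab - ba; the s1-initial words give the coefficients.
Composite bracket: [s1, [[s3, [s4, s2]], s5]]
Full expansion: 16 signed words from ab - ba (2^4 = 16).
Coefficients come from the s1-initial words:
  s1s2s4s3s5 (sign +1) contributes +[[[[s1, s2], s4], s3], s5]
  s1s3s2s4s5 (sign -1) contributes -[[[[s1, s3], s2], s4], s5]
  s1s3s4s2s5 (sign +1) contributes +[[[[s1, s3], s4], s2], s5]
  s1s4s2s3s5 (sign -1) contributes -[[[[s1, s4], s2], s3], s5]
  s1s5s2s4s3 (sign -1) contributes -[[[[s1, s5], s2], s4], s3]
  s1s5s3s2s4 (sign +1) contributes +[[[[s1, s5], s3], s2], s4]
  s1s5s3s4s2 (sign -1) contributes -[[[[s1, s5], s3], s4], s2]
  s1s5s4s2s3 (sign +1) contributes +[[[[s1, s5], s4], s2], s3]

[[[[s1, s2], s4], s3], s5] - [[[[s1, s3], s2], s4], s5] + [[[[s1, s3], s4], s2], s5] - [[[[s1, s4], s2], s3], s5] - [[[[s1, s5], s2], s4], s3] + [[[[s1, s5], s3], s2], s4] - [[[[s1, s5], s3], s4], s2] + [[[[s1, s5], s4], s2], s3]


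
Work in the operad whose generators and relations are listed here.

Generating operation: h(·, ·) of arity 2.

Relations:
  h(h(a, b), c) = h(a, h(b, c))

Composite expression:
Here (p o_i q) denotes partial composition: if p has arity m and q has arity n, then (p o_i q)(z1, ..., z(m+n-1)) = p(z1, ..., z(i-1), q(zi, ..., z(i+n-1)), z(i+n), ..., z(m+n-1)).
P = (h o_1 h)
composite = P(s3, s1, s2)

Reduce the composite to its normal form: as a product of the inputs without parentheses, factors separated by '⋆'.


s3 ⋆ s1 ⋆ s2


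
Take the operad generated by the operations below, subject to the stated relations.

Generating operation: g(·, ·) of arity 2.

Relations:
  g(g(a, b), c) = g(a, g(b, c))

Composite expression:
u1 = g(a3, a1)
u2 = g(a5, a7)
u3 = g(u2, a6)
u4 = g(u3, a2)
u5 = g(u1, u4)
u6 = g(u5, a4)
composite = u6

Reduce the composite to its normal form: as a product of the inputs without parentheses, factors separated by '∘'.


a3 ∘ a1 ∘ a5 ∘ a7 ∘ a6 ∘ a2 ∘ a4

Under associativity of g, the answer is the a's in reading order.
g(a3, a1) collapses to a3 ∘ a1
g(a5, a7) collapses to a5 ∘ a7
g(g(a5, a7), a6) collapses to a5 ∘ a7 ∘ a6
g(g(g(a5, a7), a6), a2) collapses to a5 ∘ a7 ∘ a6 ∘ a2
g(g(a3, a1), g(g(g(a5, a7), a6), a2)) collapses to a3 ∘ a1 ∘ a5 ∘ a7 ∘ a6 ∘ a2
g(g(g(a3, a1), g(g(g(a5, a7), a6), a2)), a4) collapses to a3 ∘ a1 ∘ a5 ∘ a7 ∘ a6 ∘ a2 ∘ a4


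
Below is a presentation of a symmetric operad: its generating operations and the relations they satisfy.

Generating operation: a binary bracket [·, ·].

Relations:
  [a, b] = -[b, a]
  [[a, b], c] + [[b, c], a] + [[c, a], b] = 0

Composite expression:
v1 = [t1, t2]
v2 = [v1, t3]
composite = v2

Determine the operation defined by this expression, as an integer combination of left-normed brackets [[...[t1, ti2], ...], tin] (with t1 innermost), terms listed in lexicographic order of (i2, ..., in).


[[t1, t2], t3]

In the tensor algebra, words opening t1 carry the t1-anchored form.
Composite bracket: [[t1, t2], t3]
Expanding via [a, b] = ab - ba: 4 signed words (2^2 = 4).
Only words starting with t1 matter:
  t1t2t3 (sign +1) contributes +[[t1, t2], t3]


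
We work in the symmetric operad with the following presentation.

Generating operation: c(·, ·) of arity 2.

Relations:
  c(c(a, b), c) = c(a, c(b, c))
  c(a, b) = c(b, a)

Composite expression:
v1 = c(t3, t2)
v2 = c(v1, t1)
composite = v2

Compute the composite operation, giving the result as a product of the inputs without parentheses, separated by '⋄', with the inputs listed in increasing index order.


t1 ⋄ t2 ⋄ t3

With c associative and commutative, the t-input set is all that matters.
c(t3, t2) reduces to t3 ⋄ t2
c(c(t3, t2), t1) reduces to t3 ⋄ t2 ⋄ t1
rearranged into index order: t1 ⋄ t2 ⋄ t3


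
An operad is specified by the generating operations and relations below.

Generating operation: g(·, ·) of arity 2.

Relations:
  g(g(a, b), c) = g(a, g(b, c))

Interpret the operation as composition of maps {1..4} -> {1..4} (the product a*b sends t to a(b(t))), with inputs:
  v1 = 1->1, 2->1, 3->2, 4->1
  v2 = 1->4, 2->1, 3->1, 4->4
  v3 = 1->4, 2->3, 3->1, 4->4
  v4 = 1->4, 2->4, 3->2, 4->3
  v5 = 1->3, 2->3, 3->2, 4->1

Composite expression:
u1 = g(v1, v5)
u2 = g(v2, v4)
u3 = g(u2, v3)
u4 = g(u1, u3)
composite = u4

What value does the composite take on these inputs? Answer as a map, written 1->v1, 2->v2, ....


1->2, 2->2, 3->1, 4->2

g(v1, v5) = 1->2, 2->2, 3->1, 4->1
g(v2, v4) = 1->4, 2->4, 3->1, 4->1
g(g(v2, v4), v3) = 1->1, 2->1, 3->4, 4->1
g(g(v1, v5), g(g(v2, v4), v3)) = 1->2, 2->2, 3->1, 4->2


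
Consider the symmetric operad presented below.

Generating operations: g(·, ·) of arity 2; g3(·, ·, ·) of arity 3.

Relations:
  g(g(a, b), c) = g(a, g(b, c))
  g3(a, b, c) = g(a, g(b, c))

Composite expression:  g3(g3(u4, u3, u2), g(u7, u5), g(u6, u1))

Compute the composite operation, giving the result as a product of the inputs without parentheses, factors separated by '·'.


u4 · u3 · u2 · u7 · u5 · u6 · u1

Associativity of g3 dissolves the nesting; only the u-input order survives.
g3(u4, u3, u2) unparenthesizes to u4 · u3 · u2
g(u7, u5) unparenthesizes to u7 · u5
g(u6, u1) unparenthesizes to u6 · u1
g3(g3(u4, u3, u2), g(u7, u5), g(u6, u1)) unparenthesizes to u4 · u3 · u2 · u7 · u5 · u6 · u1


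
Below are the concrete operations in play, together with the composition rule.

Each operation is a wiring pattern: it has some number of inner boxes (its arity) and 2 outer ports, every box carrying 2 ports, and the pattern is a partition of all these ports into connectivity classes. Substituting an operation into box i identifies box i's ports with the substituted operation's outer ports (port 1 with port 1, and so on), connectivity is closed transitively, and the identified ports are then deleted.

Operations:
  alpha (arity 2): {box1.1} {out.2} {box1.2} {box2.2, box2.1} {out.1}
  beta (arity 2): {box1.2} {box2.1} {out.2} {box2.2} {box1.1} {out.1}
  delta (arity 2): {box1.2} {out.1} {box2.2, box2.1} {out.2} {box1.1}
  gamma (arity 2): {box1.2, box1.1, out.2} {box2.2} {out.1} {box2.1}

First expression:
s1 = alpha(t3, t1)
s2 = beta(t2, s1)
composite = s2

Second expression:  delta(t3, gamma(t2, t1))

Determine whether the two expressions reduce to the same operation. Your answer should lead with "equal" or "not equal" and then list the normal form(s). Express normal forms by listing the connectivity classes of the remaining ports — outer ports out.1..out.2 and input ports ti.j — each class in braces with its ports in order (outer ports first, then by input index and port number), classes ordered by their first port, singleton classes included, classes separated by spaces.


not equal; the first gives {out.1} {out.2} {t1.1, t1.2} {t2.1} {t2.2} {t3.1} {t3.2} and the second {out.1} {out.2} {t1.1} {t1.2} {t2.1, t2.2} {t3.1} {t3.2}

In normal form, the first expression is {out.1} {out.2} {t1.1, t1.2} {t2.1} {t2.2} {t3.1} {t3.2}
In normal form, the second expression is {out.1} {out.2} {t1.1} {t1.2} {t2.1, t2.2} {t3.1} {t3.2}
No match — not equal.


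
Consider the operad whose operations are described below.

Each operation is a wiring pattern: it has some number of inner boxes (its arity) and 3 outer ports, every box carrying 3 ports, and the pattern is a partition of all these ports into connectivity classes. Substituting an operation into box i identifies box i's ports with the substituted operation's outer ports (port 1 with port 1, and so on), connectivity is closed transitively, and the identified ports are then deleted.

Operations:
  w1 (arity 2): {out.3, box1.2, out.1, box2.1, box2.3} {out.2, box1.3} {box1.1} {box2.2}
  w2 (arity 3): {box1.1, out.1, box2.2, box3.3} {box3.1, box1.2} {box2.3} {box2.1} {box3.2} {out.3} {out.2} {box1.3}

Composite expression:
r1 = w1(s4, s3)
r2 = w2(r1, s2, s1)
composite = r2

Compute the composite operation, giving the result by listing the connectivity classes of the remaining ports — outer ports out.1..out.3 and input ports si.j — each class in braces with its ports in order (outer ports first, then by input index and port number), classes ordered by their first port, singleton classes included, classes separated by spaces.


{out.1, s1.3, s2.2, s3.1, s3.3, s4.2} {out.2} {out.3} {s1.1, s4.3} {s1.2} {s2.1} {s2.3} {s3.2} {s4.1}

After gluing at w2, chains via deleted ports link the s-ports.
after w1, the pattern on (s4, s3) reads {out.1, out.3, s3.1, s3.3, s4.2} {out.2, s4.3} {s3.2} {s4.1} (out.j = its outer ports)
after w2, the pattern on (s4, s3, s2, s1) reads {out.1, s1.3, s2.2, s3.1, s3.3, s4.2} {out.2} {out.3} {s1.1, s4.3} {s1.2} {s2.1} {s2.3} {s3.2} {s4.1} (out.j = its outer ports)


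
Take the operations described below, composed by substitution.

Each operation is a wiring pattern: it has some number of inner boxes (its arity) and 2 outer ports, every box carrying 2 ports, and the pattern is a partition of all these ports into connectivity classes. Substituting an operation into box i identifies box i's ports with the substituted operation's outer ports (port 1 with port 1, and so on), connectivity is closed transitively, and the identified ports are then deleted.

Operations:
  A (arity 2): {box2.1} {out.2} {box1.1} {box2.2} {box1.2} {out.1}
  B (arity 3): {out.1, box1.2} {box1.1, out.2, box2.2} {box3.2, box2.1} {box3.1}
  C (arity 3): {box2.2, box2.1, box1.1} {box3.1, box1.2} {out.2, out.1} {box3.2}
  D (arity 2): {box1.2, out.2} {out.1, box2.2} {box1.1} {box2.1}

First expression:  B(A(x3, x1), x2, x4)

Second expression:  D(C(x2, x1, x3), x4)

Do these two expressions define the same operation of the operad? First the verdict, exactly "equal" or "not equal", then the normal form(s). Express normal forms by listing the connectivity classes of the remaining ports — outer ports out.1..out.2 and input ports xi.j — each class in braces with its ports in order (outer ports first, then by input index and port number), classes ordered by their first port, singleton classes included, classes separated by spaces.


not equal; first: {out.1} {out.2, x2.2} {x1.1} {x1.2} {x2.1, x4.2} {x3.1} {x3.2} {x4.1}; second: {out.1, x4.2} {out.2} {x1.1, x1.2, x2.1} {x2.2, x3.1} {x3.2} {x4.1}


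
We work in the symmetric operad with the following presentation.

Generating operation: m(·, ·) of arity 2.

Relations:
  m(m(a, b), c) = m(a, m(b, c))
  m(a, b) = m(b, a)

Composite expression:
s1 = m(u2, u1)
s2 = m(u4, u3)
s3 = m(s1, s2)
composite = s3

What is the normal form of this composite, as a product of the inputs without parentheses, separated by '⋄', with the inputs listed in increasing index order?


u1 ⋄ u2 ⋄ u3 ⋄ u4

Shape and order are irrelevant to m; the u-input set decides.
m(u2, u1) spells out as u2 ⋄ u1
m(u4, u3) spells out as u4 ⋄ u3
m(m(u2, u1), m(u4, u3)) spells out as u2 ⋄ u1 ⋄ u4 ⋄ u3
reordering the factors by index: u1 ⋄ u2 ⋄ u3 ⋄ u4


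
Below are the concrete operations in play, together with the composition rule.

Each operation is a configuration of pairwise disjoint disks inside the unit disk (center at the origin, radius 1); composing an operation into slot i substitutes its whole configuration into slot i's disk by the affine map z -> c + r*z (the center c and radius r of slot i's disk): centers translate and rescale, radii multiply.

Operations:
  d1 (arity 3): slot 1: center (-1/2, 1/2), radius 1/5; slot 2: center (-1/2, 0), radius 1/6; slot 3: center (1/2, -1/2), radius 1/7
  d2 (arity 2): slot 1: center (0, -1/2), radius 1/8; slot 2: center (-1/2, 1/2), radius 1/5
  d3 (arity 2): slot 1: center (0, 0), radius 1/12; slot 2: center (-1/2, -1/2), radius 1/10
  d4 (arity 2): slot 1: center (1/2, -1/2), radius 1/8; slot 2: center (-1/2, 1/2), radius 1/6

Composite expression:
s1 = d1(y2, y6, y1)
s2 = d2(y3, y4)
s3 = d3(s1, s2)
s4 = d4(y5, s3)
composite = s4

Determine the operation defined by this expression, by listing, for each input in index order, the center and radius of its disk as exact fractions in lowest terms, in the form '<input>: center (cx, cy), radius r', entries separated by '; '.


y1: center (-71/144, 71/144), radius 1/504; y2: center (-73/144, 73/144), radius 1/360; y3: center (-7/12, 49/120), radius 1/480; y4: center (-71/120, 17/40), radius 1/300; y5: center (1/2, -1/2), radius 1/8; y6: center (-73/144, 1/2), radius 1/432

Follow each y-input down from d4: c' goes to c + r*c', radius to r*r'.
y5: after 1 affine step, its disk has center (1/2, -1/2), radius 1/8
y2: after 3 affine steps, its disk has center (-73/144, 73/144), radius 1/360
y6: after 3 affine steps, its disk has center (-73/144, 1/2), radius 1/432
y1: after 3 affine steps, its disk has center (-71/144, 71/144), radius 1/504
y3: after 3 affine steps, its disk has center (-7/12, 49/120), radius 1/480
y4: after 3 affine steps, its disk has center (-71/120, 17/40), radius 1/300


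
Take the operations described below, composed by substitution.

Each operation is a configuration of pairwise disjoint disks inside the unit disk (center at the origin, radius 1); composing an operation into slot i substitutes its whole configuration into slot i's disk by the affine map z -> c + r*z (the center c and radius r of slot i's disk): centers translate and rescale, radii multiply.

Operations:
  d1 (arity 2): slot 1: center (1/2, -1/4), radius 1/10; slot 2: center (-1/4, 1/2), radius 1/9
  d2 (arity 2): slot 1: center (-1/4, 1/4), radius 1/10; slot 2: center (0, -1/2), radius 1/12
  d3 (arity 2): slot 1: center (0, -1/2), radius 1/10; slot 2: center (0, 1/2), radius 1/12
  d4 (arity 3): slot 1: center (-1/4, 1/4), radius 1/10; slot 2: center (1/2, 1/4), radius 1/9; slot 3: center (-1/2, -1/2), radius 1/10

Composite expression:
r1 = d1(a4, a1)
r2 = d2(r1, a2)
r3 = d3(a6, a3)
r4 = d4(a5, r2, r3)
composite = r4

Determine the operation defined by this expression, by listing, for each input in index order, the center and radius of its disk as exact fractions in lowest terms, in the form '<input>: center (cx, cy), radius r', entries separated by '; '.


Affine substitution under d4: radii multiply and a-centers shift.
a5 passes through 1 substitution, ending at center (-1/4, 1/4), radius 1/10
a4 passes through 3 substitutions, ending at center (43/90, 11/40), radius 1/900
a1 passes through 3 substitutions, ending at center (169/360, 17/60), radius 1/810
a2 passes through 2 substitutions, ending at center (1/2, 7/36), radius 1/108
a6 passes through 2 substitutions, ending at center (-1/2, -11/20), radius 1/100
a3 passes through 2 substitutions, ending at center (-1/2, -9/20), radius 1/120

a1: center (169/360, 17/60), radius 1/810; a2: center (1/2, 7/36), radius 1/108; a3: center (-1/2, -9/20), radius 1/120; a4: center (43/90, 11/40), radius 1/900; a5: center (-1/4, 1/4), radius 1/10; a6: center (-1/2, -11/20), radius 1/100


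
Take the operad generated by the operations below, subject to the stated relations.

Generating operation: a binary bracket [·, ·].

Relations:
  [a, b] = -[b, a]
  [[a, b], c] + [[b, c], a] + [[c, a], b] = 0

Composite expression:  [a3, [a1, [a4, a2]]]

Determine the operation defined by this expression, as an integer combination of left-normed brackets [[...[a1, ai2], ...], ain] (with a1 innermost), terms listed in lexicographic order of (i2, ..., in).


A multilinear Lie element is pinned by a1-initial words (a1 innermost).
Composite bracket: [a3, [a1, [a4, a2]]]
Applying ab - ba throughout gives 8 signed words (2^3 = 8).
Only words starting with a1 matter:
  word a1a2a4a3 has sign +1, contributing +[[[a1, a2], a4], a3]
  word a1a4a2a3 has sign -1, contributing -[[[a1, a4], a2], a3]

[[[a1, a2], a4], a3] - [[[a1, a4], a2], a3]


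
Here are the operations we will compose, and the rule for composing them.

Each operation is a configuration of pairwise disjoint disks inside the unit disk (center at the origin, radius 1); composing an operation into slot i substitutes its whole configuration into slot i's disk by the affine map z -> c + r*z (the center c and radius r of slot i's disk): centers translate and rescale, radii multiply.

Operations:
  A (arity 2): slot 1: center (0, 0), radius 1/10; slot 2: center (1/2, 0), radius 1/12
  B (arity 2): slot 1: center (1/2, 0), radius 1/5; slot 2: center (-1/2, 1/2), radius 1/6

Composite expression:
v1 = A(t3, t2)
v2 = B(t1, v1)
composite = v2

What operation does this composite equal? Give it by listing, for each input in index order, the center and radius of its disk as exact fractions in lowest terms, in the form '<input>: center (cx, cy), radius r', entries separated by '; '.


t1: center (1/2, 0), radius 1/5; t2: center (-5/12, 1/2), radius 1/72; t3: center (-1/2, 1/2), radius 1/60


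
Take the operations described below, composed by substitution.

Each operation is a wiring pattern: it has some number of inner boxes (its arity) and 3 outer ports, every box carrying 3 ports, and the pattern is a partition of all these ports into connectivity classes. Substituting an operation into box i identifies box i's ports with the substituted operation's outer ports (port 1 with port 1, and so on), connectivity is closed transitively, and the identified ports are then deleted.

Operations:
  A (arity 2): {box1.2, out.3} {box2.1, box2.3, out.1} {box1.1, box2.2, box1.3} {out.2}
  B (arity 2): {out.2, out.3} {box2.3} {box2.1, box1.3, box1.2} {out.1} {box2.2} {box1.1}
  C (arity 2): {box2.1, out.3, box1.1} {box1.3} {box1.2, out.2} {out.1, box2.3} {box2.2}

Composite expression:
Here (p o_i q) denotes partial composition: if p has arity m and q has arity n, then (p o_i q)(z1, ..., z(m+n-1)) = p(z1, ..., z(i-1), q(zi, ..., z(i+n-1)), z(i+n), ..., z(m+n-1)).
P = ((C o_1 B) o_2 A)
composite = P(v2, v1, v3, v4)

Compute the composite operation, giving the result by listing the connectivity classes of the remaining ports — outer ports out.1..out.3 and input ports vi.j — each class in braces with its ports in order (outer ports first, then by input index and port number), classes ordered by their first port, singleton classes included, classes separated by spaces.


{out.1, v4.3} {out.2} {out.3, v4.1} {v1.1, v1.3, v3.2} {v1.2} {v2.1} {v2.2, v2.3, v3.1, v3.3} {v4.2}

Connectivity passes through glued C-boundaries; trace each wire chain.
composing A on (v1, v3), with out.j its own outer ports: {out.1, v3.1, v3.3} {out.2} {out.3, v1.2} {v1.1, v1.3, v3.2}
composing B on (v2, v1, v3), with out.j its own outer ports: {out.1} {out.2, out.3} {v1.1, v1.3, v3.2} {v1.2} {v2.1} {v2.2, v2.3, v3.1, v3.3}
composing C on (v2, v1, v3, v4), with out.j its own outer ports: {out.1, v4.3} {out.2} {out.3, v4.1} {v1.1, v1.3, v3.2} {v1.2} {v2.1} {v2.2, v2.3, v3.1, v3.3} {v4.2}


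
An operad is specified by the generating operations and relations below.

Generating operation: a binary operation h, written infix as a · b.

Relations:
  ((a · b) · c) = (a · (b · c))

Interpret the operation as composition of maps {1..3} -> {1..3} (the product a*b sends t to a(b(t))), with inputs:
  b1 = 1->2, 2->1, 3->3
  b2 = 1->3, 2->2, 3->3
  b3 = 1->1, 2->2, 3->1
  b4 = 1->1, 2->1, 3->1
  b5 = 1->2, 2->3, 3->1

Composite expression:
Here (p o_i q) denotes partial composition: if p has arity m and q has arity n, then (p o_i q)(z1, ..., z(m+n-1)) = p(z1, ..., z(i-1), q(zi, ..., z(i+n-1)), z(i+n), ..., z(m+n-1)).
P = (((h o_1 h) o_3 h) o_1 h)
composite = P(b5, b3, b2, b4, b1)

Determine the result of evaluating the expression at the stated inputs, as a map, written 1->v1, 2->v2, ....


1->2, 2->2, 3->2

(b5 · b3) = 1->2, 2->3, 3->2
((b5 · b3) · b2) = 1->2, 2->3, 3->2
(b4 · b1) = 1->1, 2->1, 3->1
(((b5 · b3) · b2) · (b4 · b1)) = 1->2, 2->2, 3->2


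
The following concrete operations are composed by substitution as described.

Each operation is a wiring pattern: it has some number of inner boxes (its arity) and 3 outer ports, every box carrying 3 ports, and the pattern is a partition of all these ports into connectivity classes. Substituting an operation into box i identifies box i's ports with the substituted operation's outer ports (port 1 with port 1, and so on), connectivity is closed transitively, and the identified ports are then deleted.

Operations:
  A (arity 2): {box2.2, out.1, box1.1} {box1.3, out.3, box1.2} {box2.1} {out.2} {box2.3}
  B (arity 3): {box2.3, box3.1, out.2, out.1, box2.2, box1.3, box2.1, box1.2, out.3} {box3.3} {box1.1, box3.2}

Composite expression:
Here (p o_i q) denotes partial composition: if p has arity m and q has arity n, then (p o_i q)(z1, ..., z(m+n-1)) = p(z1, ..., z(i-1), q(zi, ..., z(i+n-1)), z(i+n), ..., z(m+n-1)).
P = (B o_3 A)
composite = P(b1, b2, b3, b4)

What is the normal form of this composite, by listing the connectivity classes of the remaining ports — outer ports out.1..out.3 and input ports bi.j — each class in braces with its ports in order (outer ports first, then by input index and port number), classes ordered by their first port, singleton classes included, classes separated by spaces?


After gluing at B, chains via deleted ports link the b-ports.
A over (b3, b4) gives {out.1, b3.1, b4.2} {out.2} {out.3, b3.2, b3.3} {b4.1} {b4.3}, out.j being that stage's outer ports
B over (b1, b2, b3, b4) gives {out.1, out.2, out.3, b1.2, b1.3, b2.1, b2.2, b2.3, b3.1, b4.2} {b1.1} {b3.2, b3.3} {b4.1} {b4.3}, out.j being that stage's outer ports

{out.1, out.2, out.3, b1.2, b1.3, b2.1, b2.2, b2.3, b3.1, b4.2} {b1.1} {b3.2, b3.3} {b4.1} {b4.3}


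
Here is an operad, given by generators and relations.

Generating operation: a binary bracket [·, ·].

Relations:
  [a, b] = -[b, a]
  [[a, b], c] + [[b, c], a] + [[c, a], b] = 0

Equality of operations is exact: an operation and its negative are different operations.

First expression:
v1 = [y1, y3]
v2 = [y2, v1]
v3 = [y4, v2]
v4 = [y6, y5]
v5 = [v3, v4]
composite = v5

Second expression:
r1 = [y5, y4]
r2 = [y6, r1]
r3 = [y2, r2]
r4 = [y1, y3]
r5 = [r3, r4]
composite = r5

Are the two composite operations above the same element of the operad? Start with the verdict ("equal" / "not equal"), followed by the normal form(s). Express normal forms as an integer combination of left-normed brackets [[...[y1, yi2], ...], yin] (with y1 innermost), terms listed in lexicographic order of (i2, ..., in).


The first expression reduces to -[[[[[y1, y3], y2], y4], y5], y6] + [[[[[y1, y3], y2], y4], y6], y5]
The second expression reduces to -[[[[[y1, y3], y2], y4], y5], y6] + [[[[[y1, y3], y2], y5], y4], y6] + [[[[[y1, y3], y2], y6], y4], y5] - [[[[[y1, y3], y2], y6], y5], y4] + [[[[[y1, y3], y4], y5], y6], y2] - [[[[[y1, y3], y5], y4], y6], y2] - [[[[[y1, y3], y6], y4], y5], y2] + [[[[[y1, y3], y6], y5], y4], y2]
The forms do not match — not equal.

not equal; the first gives -[[[[[y1, y3], y2], y4], y5], y6] + [[[[[y1, y3], y2], y4], y6], y5] and the second -[[[[[y1, y3], y2], y4], y5], y6] + [[[[[y1, y3], y2], y5], y4], y6] + [[[[[y1, y3], y2], y6], y4], y5] - [[[[[y1, y3], y2], y6], y5], y4] + [[[[[y1, y3], y4], y5], y6], y2] - [[[[[y1, y3], y5], y4], y6], y2] - [[[[[y1, y3], y6], y4], y5], y2] + [[[[[y1, y3], y6], y5], y4], y2]


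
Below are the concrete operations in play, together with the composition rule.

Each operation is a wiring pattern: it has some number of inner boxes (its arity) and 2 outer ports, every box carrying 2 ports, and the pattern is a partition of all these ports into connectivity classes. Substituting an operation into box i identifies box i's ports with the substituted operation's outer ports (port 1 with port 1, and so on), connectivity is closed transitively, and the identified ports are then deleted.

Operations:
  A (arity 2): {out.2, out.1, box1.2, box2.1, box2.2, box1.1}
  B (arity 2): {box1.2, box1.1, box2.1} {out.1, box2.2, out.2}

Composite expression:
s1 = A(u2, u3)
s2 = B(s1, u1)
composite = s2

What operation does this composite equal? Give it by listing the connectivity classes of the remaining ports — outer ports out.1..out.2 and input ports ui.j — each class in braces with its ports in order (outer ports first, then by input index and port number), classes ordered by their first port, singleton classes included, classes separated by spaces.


{out.1, out.2, u1.2} {u1.1, u2.1, u2.2, u3.1, u3.2}


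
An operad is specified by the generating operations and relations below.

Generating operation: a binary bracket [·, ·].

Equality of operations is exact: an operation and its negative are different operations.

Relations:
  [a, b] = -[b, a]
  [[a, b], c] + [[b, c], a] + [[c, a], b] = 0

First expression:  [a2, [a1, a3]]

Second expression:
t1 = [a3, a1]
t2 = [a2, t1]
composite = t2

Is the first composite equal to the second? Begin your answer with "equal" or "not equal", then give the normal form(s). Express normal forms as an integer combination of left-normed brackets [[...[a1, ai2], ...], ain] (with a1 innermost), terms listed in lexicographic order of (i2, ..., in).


not equal — first -[[a1, a3], a2], second [[a1, a3], a2]

The first expression reduces to -[[a1, a3], a2]
The second expression reduces to [[a1, a3], a2]
The normal forms differ: not equal.


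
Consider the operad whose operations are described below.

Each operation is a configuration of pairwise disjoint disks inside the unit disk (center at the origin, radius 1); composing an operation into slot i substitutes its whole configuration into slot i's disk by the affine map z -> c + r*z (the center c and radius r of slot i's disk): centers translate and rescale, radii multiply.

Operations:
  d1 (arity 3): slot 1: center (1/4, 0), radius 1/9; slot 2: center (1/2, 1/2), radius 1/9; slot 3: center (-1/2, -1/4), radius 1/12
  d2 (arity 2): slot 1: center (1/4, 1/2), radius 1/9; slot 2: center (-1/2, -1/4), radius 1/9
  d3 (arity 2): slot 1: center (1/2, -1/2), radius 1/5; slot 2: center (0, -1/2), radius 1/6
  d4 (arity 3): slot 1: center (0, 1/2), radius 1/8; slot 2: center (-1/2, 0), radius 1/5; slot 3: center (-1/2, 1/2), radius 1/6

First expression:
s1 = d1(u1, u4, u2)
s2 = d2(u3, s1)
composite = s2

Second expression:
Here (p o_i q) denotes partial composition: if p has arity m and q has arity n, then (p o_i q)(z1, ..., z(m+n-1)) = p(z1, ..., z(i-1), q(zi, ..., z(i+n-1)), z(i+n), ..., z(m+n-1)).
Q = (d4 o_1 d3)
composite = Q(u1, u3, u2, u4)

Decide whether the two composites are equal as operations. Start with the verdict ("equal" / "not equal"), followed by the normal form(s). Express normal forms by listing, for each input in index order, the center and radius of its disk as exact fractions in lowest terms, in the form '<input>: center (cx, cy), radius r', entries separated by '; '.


Normal form of the first expression: u1: center (-17/36, -1/4), radius 1/81; u2: center (-5/9, -5/18), radius 1/108; u3: center (1/4, 1/2), radius 1/9; u4: center (-4/9, -7/36), radius 1/81
Normal form of the second expression: u1: center (1/16, 7/16), radius 1/40; u2: center (-1/2, 0), radius 1/5; u3: center (0, 7/16), radius 1/48; u4: center (-1/2, 1/2), radius 1/6
Different reductions; not equal.

not equal; first: u1: center (-17/36, -1/4), radius 1/81; u2: center (-5/9, -5/18), radius 1/108; u3: center (1/4, 1/2), radius 1/9; u4: center (-4/9, -7/36), radius 1/81; second: u1: center (1/16, 7/16), radius 1/40; u2: center (-1/2, 0), radius 1/5; u3: center (0, 7/16), radius 1/48; u4: center (-1/2, 1/2), radius 1/6


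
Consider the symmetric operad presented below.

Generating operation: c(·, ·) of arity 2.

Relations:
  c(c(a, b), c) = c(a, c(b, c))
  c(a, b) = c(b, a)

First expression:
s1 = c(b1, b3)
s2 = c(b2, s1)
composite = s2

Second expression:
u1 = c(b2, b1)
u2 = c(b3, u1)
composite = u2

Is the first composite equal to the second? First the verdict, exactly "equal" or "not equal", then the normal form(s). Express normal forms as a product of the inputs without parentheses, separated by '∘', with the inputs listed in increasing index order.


equal: each reduces to b1 ∘ b2 ∘ b3

The first expression reduces to b1 ∘ b2 ∘ b3
The second expression reduces to b1 ∘ b2 ∘ b3
Both agree, so they are equal.


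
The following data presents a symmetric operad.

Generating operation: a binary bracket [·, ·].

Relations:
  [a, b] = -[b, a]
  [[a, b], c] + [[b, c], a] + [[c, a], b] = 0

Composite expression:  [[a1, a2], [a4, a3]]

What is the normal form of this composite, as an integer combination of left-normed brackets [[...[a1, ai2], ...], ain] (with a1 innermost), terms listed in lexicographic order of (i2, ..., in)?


-[[[a1, a2], a3], a4] + [[[a1, a2], a4], a3]


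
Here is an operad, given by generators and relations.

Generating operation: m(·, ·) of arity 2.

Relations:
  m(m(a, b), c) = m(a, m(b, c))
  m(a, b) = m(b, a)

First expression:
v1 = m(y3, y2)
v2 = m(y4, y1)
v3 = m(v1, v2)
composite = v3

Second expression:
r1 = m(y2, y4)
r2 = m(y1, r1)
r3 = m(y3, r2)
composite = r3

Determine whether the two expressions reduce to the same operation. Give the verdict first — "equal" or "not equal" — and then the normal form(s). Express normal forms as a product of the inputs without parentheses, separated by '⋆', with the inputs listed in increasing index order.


equal: each reduces to y1 ⋆ y2 ⋆ y3 ⋆ y4

The first expression, normalized: y1 ⋆ y2 ⋆ y3 ⋆ y4
The second expression, normalized: y1 ⋆ y2 ⋆ y3 ⋆ y4
The forms coincide; equal.


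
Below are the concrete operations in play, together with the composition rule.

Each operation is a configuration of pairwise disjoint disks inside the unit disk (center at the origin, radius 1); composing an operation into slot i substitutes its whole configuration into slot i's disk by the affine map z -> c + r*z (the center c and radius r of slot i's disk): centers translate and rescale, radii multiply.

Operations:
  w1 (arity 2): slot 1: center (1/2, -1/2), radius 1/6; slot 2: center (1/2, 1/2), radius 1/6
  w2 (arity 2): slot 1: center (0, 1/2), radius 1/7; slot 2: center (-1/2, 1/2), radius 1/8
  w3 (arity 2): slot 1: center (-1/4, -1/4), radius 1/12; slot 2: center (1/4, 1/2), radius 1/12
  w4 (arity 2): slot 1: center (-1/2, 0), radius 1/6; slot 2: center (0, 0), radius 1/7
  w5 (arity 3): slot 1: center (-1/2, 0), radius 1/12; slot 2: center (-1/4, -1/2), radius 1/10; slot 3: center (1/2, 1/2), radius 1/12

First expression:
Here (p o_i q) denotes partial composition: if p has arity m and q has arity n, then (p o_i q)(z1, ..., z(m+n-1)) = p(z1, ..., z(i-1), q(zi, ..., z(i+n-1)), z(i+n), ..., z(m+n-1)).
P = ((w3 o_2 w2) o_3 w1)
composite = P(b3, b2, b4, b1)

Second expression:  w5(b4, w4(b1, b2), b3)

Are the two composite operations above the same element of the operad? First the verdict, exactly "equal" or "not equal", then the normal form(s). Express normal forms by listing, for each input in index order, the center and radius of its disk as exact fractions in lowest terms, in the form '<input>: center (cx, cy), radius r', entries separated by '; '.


not equal; first: b1: center (41/192, 35/64), radius 1/576; b2: center (1/4, 13/24), radius 1/84; b3: center (-1/4, -1/4), radius 1/12; b4: center (41/192, 103/192), radius 1/576; second: b1: center (-3/10, -1/2), radius 1/60; b2: center (-1/4, -1/2), radius 1/70; b3: center (1/2, 1/2), radius 1/12; b4: center (-1/2, 0), radius 1/12


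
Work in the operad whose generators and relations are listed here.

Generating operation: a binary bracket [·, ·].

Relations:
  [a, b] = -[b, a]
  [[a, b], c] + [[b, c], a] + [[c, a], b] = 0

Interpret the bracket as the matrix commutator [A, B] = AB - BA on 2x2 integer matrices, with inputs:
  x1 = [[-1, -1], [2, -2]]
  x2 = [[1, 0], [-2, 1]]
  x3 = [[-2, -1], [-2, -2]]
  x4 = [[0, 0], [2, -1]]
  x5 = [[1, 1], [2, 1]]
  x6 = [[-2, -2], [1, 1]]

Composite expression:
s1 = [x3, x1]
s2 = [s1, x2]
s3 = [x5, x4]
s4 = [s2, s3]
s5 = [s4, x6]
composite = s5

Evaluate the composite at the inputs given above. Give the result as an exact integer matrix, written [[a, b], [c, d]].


[[-108, 76], [200, 108]]


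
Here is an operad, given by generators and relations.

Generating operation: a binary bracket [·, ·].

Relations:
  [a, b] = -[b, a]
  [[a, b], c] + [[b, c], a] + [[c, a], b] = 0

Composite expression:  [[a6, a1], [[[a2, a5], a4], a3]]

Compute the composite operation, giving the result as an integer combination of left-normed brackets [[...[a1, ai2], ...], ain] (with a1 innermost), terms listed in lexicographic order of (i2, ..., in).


Antisymmetry and Jacobi reduce to a1-anchored left-normed brackets.
Composite bracket: [[a6, a1], [[[a2, a5], a4], a3]]
Applying ab - ba throughout gives 32 signed words (2^5 = 32).
Keep just the words that open with a1:
  from a1a6a2a5a4a3, sign -1: term -[[[[[a1, a6], a2], a5], a4], a3]
  from a1a6a3a2a5a4, sign +1: term +[[[[[a1, a6], a3], a2], a5], a4]
  from a1a6a3a4a2a5, sign -1: term -[[[[[a1, a6], a3], a4], a2], a5]
  from a1a6a3a4a5a2, sign +1: term +[[[[[a1, a6], a3], a4], a5], a2]
  from a1a6a3a5a2a4, sign -1: term -[[[[[a1, a6], a3], a5], a2], a4]
  from a1a6a4a2a5a3, sign +1: term +[[[[[a1, a6], a4], a2], a5], a3]
  from a1a6a4a5a2a3, sign -1: term -[[[[[a1, a6], a4], a5], a2], a3]
  from a1a6a5a2a4a3, sign +1: term +[[[[[a1, a6], a5], a2], a4], a3]

-[[[[[a1, a6], a2], a5], a4], a3] + [[[[[a1, a6], a3], a2], a5], a4] - [[[[[a1, a6], a3], a4], a2], a5] + [[[[[a1, a6], a3], a4], a5], a2] - [[[[[a1, a6], a3], a5], a2], a4] + [[[[[a1, a6], a4], a2], a5], a3] - [[[[[a1, a6], a4], a5], a2], a3] + [[[[[a1, a6], a5], a2], a4], a3]


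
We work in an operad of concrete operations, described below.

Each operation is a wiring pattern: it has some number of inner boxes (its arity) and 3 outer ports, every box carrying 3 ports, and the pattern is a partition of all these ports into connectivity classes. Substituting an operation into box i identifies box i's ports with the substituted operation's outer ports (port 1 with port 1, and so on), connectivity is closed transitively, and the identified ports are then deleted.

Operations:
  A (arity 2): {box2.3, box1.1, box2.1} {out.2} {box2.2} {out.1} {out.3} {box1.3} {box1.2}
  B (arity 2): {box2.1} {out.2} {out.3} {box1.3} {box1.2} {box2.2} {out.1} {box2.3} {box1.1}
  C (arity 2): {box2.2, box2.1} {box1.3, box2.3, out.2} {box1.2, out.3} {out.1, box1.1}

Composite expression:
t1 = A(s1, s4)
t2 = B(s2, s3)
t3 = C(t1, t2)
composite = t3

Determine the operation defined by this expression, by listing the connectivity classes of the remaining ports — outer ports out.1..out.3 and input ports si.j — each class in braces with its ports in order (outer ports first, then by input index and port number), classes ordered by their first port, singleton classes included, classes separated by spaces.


Reachability decides: close wires over C-identified ports.
the subtree at A composes to {out.1} {out.2} {out.3} {s1.1, s4.1, s4.3} {s1.2} {s1.3} {s4.2} on (s1, s4); out.j = own outer ports
the subtree at B composes to {out.1} {out.2} {out.3} {s2.1} {s2.2} {s2.3} {s3.1} {s3.2} {s3.3} on (s2, s3); out.j = own outer ports
the subtree at C composes to {out.1} {out.2} {out.3} {s1.1, s4.1, s4.3} {s1.2} {s1.3} {s2.1} {s2.2} {s2.3} {s3.1} {s3.2} {s3.3} {s4.2} on (s1, s4, s2, s3); out.j = own outer ports

{out.1} {out.2} {out.3} {s1.1, s4.1, s4.3} {s1.2} {s1.3} {s2.1} {s2.2} {s2.3} {s3.1} {s3.2} {s3.3} {s4.2}


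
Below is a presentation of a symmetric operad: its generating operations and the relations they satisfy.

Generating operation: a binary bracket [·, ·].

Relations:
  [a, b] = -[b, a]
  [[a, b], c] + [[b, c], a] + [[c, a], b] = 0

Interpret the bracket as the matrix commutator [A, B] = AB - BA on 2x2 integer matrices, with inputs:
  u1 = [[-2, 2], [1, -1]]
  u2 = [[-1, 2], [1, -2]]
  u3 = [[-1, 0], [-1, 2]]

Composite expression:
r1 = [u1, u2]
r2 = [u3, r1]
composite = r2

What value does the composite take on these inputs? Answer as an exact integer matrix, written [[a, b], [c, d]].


[[-4, 12], [6, 4]]

[u1, u2] = [[0, -4], [2, 0]]
[u3, [u1, u2]] = [[-4, 12], [6, 4]]


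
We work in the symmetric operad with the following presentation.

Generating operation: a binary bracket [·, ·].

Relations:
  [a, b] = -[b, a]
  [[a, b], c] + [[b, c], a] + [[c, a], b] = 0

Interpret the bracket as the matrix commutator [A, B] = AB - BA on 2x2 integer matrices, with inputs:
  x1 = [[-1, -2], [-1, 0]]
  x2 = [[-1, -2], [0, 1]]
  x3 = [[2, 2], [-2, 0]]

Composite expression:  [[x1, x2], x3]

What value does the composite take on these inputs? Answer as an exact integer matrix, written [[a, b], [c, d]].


[x1, x2] = [[-2, -2], [2, 2]]
[[x1, x2], x3] = [[0, -4], [-4, 0]]

[[0, -4], [-4, 0]]


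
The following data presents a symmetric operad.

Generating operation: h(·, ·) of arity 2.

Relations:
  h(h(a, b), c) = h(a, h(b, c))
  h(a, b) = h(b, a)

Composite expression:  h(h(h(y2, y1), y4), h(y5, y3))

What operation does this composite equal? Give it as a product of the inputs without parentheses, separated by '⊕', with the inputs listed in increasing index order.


y1 ⊕ y2 ⊕ y3 ⊕ y4 ⊕ y5

Shape and order are irrelevant to h; the y-input set decides.
h(y2, y1) reduces to y2 ⊕ y1
h(h(y2, y1), y4) reduces to y2 ⊕ y1 ⊕ y4
h(y5, y3) reduces to y5 ⊕ y3
h(h(h(y2, y1), y4), h(y5, y3)) reduces to y2 ⊕ y1 ⊕ y4 ⊕ y5 ⊕ y3
putting the inputs in ascending order: y1 ⊕ y2 ⊕ y3 ⊕ y4 ⊕ y5


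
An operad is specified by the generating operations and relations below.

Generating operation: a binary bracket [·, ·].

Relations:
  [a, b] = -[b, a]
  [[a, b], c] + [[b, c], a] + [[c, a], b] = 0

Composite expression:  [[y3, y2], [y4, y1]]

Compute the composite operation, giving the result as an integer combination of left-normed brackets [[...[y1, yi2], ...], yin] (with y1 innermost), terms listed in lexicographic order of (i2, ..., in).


-[[[y1, y4], y2], y3] + [[[y1, y4], y3], y2]

A multilinear Lie element is pinned by y1-initial words (y1 innermost).
Composite bracket: [[y3, y2], [y4, y1]]
Expanding via [a, b] = ab - ba: 8 signed words (2^3 = 8).
The y1-initial words carry the normal form:
  y1y4y2y3 (sign -1) contributes -[[[y1, y4], y2], y3]
  y1y4y3y2 (sign +1) contributes +[[[y1, y4], y3], y2]


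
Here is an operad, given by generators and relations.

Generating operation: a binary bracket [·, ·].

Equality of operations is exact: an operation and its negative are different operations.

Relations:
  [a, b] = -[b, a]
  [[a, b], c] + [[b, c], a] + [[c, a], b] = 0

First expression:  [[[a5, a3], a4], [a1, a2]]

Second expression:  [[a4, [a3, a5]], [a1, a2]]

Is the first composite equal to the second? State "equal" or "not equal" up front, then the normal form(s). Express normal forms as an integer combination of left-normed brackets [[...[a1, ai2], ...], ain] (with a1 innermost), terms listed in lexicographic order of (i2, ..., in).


equal — both sides give [[[[a1, a2], a3], a5], a4] - [[[[a1, a2], a4], a3], a5] + [[[[a1, a2], a4], a5], a3] - [[[[a1, a2], a5], a3], a4]
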